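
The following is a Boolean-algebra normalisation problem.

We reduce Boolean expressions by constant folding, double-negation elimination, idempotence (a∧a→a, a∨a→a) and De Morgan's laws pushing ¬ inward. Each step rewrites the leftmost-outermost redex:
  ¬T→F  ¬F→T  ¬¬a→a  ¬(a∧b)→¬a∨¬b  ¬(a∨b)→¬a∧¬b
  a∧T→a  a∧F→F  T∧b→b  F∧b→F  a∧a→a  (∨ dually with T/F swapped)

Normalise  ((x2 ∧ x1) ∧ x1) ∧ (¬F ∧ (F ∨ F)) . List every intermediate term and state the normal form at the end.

  start: ((x2 ∧ x1) ∧ x1) ∧ (¬F ∧ (F ∨ F))
  →1  ((x2 ∧ x1) ∧ x1) ∧ (T ∧ (F ∨ F))
  →2  ((x2 ∧ x1) ∧ x1) ∧ (F ∨ F)
  →3  ((x2 ∧ x1) ∧ x1) ∧ F
  →4  F

Answer: normal form = F  (in 4 steps)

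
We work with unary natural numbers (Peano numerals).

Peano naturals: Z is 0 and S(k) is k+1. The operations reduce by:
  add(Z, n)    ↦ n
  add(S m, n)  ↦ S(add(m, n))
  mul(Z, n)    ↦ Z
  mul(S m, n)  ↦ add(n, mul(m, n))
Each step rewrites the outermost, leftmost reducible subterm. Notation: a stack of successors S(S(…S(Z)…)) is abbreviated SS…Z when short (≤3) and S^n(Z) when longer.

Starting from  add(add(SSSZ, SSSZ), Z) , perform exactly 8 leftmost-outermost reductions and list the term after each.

  start: add(add(SSSZ, SSSZ), Z)
  step 1: add(S(add(SSZ, SSSZ)), Z)
  step 2: S(add(add(SSZ, SSSZ), Z))
  step 3: S(add(S(add(SZ, SSSZ)), Z))
  step 4: S(S(add(add(SZ, SSSZ), Z)))
  step 5: S(S(add(S(add(Z, SSSZ)), Z)))
  step 6: S(S(S(add(add(Z, SSSZ), Z))))
  step 7: S(S(S(add(SSSZ, Z))))
  step 8: S(S(S(S(add(SSZ, Z)))))

Answer: after 8 steps: S(S(S(S(add(SSZ, Z)))))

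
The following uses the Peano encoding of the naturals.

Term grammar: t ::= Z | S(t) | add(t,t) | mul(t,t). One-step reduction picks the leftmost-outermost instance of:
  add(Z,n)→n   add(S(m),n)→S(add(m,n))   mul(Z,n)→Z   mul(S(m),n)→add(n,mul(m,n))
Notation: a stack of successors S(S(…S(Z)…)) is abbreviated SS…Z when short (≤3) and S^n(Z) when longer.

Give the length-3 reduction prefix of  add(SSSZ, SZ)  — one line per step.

  start: add(SSSZ, SZ)
  step 1: S(add(SSZ, SZ))
  step 2: S(S(add(SZ, SZ)))
  step 3: S(S(S(add(Z, SZ))))

Answer: after 3 steps: S(S(S(add(Z, SZ))))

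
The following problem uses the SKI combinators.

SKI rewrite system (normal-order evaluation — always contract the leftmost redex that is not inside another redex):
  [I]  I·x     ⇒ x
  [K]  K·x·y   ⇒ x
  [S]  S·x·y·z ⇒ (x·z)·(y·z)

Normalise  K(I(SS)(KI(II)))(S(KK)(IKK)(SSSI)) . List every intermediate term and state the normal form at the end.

  start: K(I(SS)(KI(II)))(S(KK)(IKK)(SSSI))
  step 1: I(SS)(KI(II))
  step 2: SS(KI(II))
  step 3: SSI

Answer: normal form = SSI  (in 3 steps)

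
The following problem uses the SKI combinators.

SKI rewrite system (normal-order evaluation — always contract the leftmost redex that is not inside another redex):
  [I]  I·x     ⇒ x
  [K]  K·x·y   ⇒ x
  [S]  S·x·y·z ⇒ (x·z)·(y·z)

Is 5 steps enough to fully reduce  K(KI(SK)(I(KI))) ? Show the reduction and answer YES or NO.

Answer: YES — reaches normal form K(KI) in 3 ≤ 5 steps

Working:
  start: K(KI(SK)(I(KI)))
  [1] K(I(I(KI)))
  [2] K(I(KI))
  [3] K(KI)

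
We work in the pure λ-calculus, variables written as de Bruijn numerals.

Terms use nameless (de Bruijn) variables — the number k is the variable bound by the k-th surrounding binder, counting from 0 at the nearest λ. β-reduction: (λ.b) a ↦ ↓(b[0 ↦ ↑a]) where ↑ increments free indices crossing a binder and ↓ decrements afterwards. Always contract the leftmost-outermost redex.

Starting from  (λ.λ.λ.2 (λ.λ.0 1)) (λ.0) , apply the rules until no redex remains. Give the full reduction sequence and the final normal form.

Answer: normal form = λ.λ.λ.λ.0 1  (in 2 steps)

Reduction:
  start: (λ.λ.λ.2 (λ.λ.0 1)) (λ.0)
  step 1: λ.λ.(λ.0) (λ.λ.0 1)
  step 2: λ.λ.λ.λ.0 1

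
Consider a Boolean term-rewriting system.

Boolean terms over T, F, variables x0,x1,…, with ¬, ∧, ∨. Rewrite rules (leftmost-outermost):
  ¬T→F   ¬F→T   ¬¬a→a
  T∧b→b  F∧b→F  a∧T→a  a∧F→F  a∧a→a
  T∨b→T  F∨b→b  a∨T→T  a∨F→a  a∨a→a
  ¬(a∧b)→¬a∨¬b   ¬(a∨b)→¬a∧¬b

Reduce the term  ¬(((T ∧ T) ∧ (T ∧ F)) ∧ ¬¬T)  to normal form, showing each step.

Answer: normal form = T  (in 11 steps)

Working:
  start: ¬(((T ∧ T) ∧ (T ∧ F)) ∧ ¬¬T)
  →1  ¬((T ∧ T) ∧ (T ∧ F)) ∨ ¬¬¬T
  →2  (¬(T ∧ T) ∨ ¬(T ∧ F)) ∨ ¬¬¬T
  →3  ((¬T ∨ ¬T) ∨ ¬(T ∧ F)) ∨ ¬¬¬T
  →4  (¬T ∨ ¬(T ∧ F)) ∨ ¬¬¬T
  →5  (F ∨ ¬(T ∧ F)) ∨ ¬¬¬T
  →6  ¬(T ∧ F) ∨ ¬¬¬T
  →7  (¬T ∨ ¬F) ∨ ¬¬¬T
  →8  (F ∨ ¬F) ∨ ¬¬¬T
  →9  ¬F ∨ ¬¬¬T
  →10  T ∨ ¬¬¬T
  →11  T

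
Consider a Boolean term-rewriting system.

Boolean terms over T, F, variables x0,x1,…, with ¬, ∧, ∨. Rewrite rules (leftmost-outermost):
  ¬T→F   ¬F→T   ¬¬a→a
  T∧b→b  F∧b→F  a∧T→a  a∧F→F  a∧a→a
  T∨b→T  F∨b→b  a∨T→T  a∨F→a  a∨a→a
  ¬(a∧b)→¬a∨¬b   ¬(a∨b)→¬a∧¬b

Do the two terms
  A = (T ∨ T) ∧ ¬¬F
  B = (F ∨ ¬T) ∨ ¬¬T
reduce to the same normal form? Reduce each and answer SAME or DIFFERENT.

Answer: DIFFERENT — A ⇓ F, B ⇓ T

Reduction:
Term A:
  start: (T ∨ T) ∧ ¬¬F
  →1  T ∧ ¬¬F
  →2  ¬¬F
  →3  F

Term B:
  start: (F ∨ ¬T) ∨ ¬¬T
  →1  ¬T ∨ ¬¬T
  →2  F ∨ ¬¬T
  →3  ¬¬T
  →4  T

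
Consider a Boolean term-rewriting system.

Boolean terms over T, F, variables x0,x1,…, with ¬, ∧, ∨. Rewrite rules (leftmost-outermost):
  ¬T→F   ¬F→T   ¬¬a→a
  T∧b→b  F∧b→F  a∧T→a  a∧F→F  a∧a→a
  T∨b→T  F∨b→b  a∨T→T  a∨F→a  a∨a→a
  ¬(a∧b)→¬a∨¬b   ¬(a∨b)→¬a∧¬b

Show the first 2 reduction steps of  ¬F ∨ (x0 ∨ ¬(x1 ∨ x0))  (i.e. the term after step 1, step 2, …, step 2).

Answer: after 2 steps: T

Working:
  start: ¬F ∨ (x0 ∨ ¬(x1 ∨ x0))
  →1  T ∨ (x0 ∨ ¬(x1 ∨ x0))
  →2  T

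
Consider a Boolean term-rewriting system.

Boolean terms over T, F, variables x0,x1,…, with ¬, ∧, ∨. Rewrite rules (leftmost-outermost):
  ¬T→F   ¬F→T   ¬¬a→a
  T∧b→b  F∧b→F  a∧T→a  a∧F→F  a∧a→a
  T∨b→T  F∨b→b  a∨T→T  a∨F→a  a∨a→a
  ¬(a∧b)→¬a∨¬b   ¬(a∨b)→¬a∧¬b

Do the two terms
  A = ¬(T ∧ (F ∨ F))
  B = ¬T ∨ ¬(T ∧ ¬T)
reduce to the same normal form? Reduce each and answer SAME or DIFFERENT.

Answer: SAME — A ⇓ T, B ⇓ T

Reduction:
Term A:
  start: ¬(T ∧ (F ∨ F))
  [1] ¬T ∨ ¬(F ∨ F)
  [2] F ∨ ¬(F ∨ F)
  [3] ¬(F ∨ F)
  [4] ¬F ∧ ¬F
  [5] ¬F
  [6] T

Term B:
  start: ¬T ∨ ¬(T ∧ ¬T)
  [1] F ∨ ¬(T ∧ ¬T)
  [2] ¬(T ∧ ¬T)
  [3] ¬T ∨ ¬¬T
  [4] F ∨ ¬¬T
  [5] ¬¬T
  [6] T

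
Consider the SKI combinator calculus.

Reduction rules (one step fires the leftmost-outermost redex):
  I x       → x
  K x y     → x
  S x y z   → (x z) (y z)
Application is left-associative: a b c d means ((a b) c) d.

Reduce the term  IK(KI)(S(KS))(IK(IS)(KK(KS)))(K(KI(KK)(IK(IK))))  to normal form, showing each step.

  start: IK(KI)(S(KS))(IK(IS)(KK(KS)))(K(KI(KK)(IK(IK))))
  →1  K(KI)(S(KS))(IK(IS)(KK(KS)))(K(KI(KK)(IK(IK))))
  →2  KI(IK(IS)(KK(KS)))(K(KI(KK)(IK(IK))))
  →3  I(K(KI(KK)(IK(IK))))
  →4  K(KI(KK)(IK(IK)))
  →5  K(I(IK(IK)))
  →6  K(IK(IK))
  →7  K(K(IK))
  →8  K(KK)

Answer: normal form = K(KK)  (in 8 steps)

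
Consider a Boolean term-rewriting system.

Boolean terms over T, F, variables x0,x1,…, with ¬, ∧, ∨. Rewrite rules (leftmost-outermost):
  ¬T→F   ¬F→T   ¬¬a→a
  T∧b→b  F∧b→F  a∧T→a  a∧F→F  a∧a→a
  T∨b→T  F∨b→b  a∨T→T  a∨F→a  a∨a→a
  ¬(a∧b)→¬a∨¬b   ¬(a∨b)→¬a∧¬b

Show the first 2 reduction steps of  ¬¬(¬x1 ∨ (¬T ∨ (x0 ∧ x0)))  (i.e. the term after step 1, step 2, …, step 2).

Answer: after 2 steps: ¬x1 ∨ (F ∨ (x0 ∧ x0))

Reduction:
  start: ¬¬(¬x1 ∨ (¬T ∨ (x0 ∧ x0)))
  →1  ¬x1 ∨ (¬T ∨ (x0 ∧ x0))
  →2  ¬x1 ∨ (F ∨ (x0 ∧ x0))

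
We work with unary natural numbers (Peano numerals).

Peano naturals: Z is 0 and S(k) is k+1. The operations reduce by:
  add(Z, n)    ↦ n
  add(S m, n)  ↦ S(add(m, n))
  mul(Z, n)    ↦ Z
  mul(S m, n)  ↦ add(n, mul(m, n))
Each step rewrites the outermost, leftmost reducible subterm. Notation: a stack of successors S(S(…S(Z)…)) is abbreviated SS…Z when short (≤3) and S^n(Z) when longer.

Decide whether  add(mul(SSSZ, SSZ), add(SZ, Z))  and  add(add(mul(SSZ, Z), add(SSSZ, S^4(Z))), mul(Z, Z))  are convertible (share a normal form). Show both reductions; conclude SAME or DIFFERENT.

Term A:
  start: add(mul(SSSZ, SSZ), add(SZ, Z))
  [1] add(add(SSZ, mul(SSZ, SSZ)), add(SZ, Z))
  [2] add(S(add(SZ, mul(SSZ, SSZ))), add(SZ, Z))
  [3] S(add(add(SZ, mul(SSZ, SSZ)), add(SZ, Z)))
  [4] S(add(S(add(Z, mul(SSZ, SSZ))), add(SZ, Z)))
  [5] S(S(add(add(Z, mul(SSZ, SSZ)), add(SZ, Z))))
  [6] S(S(add(mul(SSZ, SSZ), add(SZ, Z))))
  [7] S(S(add(add(SSZ, mul(SZ, SSZ)), add(SZ, Z))))
  [8] S(S(add(S(add(SZ, mul(SZ, SSZ))), add(SZ, Z))))
  [9] S(S(S(add(add(SZ, mul(SZ, SSZ)), add(SZ, Z)))))
  [10] S(S(S(add(S(add(Z, mul(SZ, SSZ))), add(SZ, Z)))))
  [11] S(S(S(S(add(add(Z, mul(SZ, SSZ)), add(SZ, Z))))))
  [12] S(S(S(S(add(mul(SZ, SSZ), add(SZ, Z))))))
  [13] S(S(S(S(add(add(SSZ, mul(Z, SSZ)), add(SZ, Z))))))
  [14] S(S(S(S(add(S(add(SZ, mul(Z, SSZ))), add(SZ, Z))))))
  [15] S(S(S(S(S(add(add(SZ, mul(Z, SSZ)), add(SZ, Z)))))))
  [16] S(S(S(S(S(add(S(add(Z, mul(Z, SSZ))), add(SZ, Z)))))))
  [17] S(S(S(S(S(S(add(add(Z, mul(Z, SSZ)), add(SZ, Z))))))))
  [18] S(S(S(S(S(S(add(mul(Z, SSZ), add(SZ, Z))))))))
  [19] S(S(S(S(S(S(add(Z, add(SZ, Z))))))))
  [20] S(S(S(S(S(S(add(SZ, Z)))))))
  [21] S(S(S(S(S(S(S(add(Z, Z))))))))
  [22] S^7(Z)

Term B:
  start: add(add(mul(SSZ, Z), add(SSSZ, S^4(Z))), mul(Z, Z))
  [1] add(add(add(Z, mul(SZ, Z)), add(SSSZ, S^4(Z))), mul(Z, Z))
  [2] add(add(mul(SZ, Z), add(SSSZ, S^4(Z))), mul(Z, Z))
  [3] add(add(add(Z, mul(Z, Z)), add(SSSZ, S^4(Z))), mul(Z, Z))
  [4] add(add(mul(Z, Z), add(SSSZ, S^4(Z))), mul(Z, Z))
  [5] add(add(Z, add(SSSZ, S^4(Z))), mul(Z, Z))
  [6] add(add(SSSZ, S^4(Z)), mul(Z, Z))
  [7] add(S(add(SSZ, S^4(Z))), mul(Z, Z))
  [8] S(add(add(SSZ, S^4(Z)), mul(Z, Z)))
  [9] S(add(S(add(SZ, S^4(Z))), mul(Z, Z)))
  [10] S(S(add(add(SZ, S^4(Z)), mul(Z, Z))))
  [11] S(S(add(S(add(Z, S^4(Z))), mul(Z, Z))))
  [12] S(S(S(add(add(Z, S^4(Z)), mul(Z, Z)))))
  [13] S(S(S(add(S^4(Z), mul(Z, Z)))))
  [14] S(S(S(S(add(SSSZ, mul(Z, Z))))))
  [15] S(S(S(S(S(add(SSZ, mul(Z, Z)))))))
  [16] S(S(S(S(S(S(add(SZ, mul(Z, Z))))))))
  [17] S(S(S(S(S(S(S(add(Z, mul(Z, Z)))))))))
  [18] S(S(S(S(S(S(S(mul(Z, Z))))))))
  [19] S^7(Z)

Answer: SAME — A ⇓ S^7(Z), B ⇓ S^7(Z)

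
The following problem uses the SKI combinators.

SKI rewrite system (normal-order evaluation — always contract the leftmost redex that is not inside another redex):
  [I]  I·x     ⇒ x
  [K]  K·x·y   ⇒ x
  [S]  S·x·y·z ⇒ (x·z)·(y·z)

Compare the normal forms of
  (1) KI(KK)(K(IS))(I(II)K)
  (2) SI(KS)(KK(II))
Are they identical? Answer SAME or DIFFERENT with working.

Term A:
  start: KI(KK)(K(IS))(I(II)K)
  step 1: I(K(IS))(I(II)K)
  step 2: K(IS)(I(II)K)
  step 3: IS
  step 4: S

Term B:
  start: SI(KS)(KK(II))
  step 1: I(KK(II))(KS(KK(II)))
  step 2: KK(II)(KS(KK(II)))
  step 3: K(KS(KK(II)))
  step 4: KS

Answer: DIFFERENT — A ⇓ S, B ⇓ KS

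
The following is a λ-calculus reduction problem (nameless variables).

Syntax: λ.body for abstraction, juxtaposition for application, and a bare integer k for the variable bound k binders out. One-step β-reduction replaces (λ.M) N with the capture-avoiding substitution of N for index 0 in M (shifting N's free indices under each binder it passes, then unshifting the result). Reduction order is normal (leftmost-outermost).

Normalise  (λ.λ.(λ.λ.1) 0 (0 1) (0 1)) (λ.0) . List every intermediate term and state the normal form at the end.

  start: (λ.λ.(λ.λ.1) 0 (0 1) (0 1)) (λ.0)
  [1] λ.(λ.λ.1) 0 (0 (λ.0)) (0 (λ.0))
  [2] λ.(λ.1) (0 (λ.0)) (0 (λ.0))
  [3] λ.0 (0 (λ.0))

Answer: normal form = λ.0 (0 (λ.0))  (in 3 steps)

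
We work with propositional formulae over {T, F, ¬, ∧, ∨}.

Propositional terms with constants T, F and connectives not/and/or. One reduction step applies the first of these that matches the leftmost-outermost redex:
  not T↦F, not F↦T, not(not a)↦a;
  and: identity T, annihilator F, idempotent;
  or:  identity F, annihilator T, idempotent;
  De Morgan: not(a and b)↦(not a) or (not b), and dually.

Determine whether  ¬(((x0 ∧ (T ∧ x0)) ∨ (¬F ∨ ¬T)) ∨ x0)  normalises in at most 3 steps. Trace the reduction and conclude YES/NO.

  start: ¬(((x0 ∧ (T ∧ x0)) ∨ (¬F ∨ ¬T)) ∨ x0)
  →1  ¬((x0 ∧ (T ∧ x0)) ∨ (¬F ∨ ¬T)) ∧ ¬x0
  →2  (¬(x0 ∧ (T ∧ x0)) ∧ ¬(¬F ∨ ¬T)) ∧ ¬x0
  →3  ((¬x0 ∨ ¬(T ∧ x0)) ∧ ¬(¬F ∨ ¬T)) ∧ ¬x0

Answer: NO — after 3 steps the term is ((¬x0 ∨ ¬(T ∧ x0)) ∧ ¬(¬F ∨ ¬T)) ∧ ¬x0, not yet normal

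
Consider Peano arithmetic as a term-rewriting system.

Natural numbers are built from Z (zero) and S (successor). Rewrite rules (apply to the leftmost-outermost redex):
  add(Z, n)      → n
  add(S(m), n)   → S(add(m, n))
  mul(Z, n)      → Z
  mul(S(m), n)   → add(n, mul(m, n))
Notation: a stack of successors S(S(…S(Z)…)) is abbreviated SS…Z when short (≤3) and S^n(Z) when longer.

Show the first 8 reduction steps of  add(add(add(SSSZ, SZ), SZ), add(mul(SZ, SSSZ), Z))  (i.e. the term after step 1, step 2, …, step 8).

  start: add(add(add(SSSZ, SZ), SZ), add(mul(SZ, SSSZ), Z))
  →1  add(add(S(add(SSZ, SZ)), SZ), add(mul(SZ, SSSZ), Z))
  →2  add(S(add(add(SSZ, SZ), SZ)), add(mul(SZ, SSSZ), Z))
  →3  S(add(add(add(SSZ, SZ), SZ), add(mul(SZ, SSSZ), Z)))
  →4  S(add(add(S(add(SZ, SZ)), SZ), add(mul(SZ, SSSZ), Z)))
  →5  S(add(S(add(add(SZ, SZ), SZ)), add(mul(SZ, SSSZ), Z)))
  →6  S(S(add(add(add(SZ, SZ), SZ), add(mul(SZ, SSSZ), Z))))
  →7  S(S(add(add(S(add(Z, SZ)), SZ), add(mul(SZ, SSSZ), Z))))
  →8  S(S(add(S(add(add(Z, SZ), SZ)), add(mul(SZ, SSSZ), Z))))

Answer: after 8 steps: S(S(add(S(add(add(Z, SZ), SZ)), add(mul(SZ, SSSZ), Z))))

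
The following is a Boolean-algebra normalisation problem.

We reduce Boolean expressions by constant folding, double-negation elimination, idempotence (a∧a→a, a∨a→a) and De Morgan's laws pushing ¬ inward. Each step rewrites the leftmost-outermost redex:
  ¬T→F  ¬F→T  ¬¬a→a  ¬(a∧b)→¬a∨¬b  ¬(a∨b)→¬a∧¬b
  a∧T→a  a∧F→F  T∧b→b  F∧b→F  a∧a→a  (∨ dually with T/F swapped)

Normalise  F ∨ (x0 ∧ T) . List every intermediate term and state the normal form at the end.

  start: F ∨ (x0 ∧ T)
  step 1: x0 ∧ T
  step 2: x0

Answer: normal form = x0  (in 2 steps)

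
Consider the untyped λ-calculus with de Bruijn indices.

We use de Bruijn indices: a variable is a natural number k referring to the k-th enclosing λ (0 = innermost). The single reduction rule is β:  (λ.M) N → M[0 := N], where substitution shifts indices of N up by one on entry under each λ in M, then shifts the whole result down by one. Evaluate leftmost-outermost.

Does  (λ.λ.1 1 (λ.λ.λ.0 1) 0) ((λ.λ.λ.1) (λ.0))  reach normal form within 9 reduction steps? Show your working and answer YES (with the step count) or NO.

  start: (λ.λ.1 1 (λ.λ.λ.0 1) 0) ((λ.λ.λ.1) (λ.0))
  step 1: λ.(λ.λ.λ.1) (λ.0) ((λ.λ.λ.1) (λ.0)) (λ.λ.λ.0 1) 0
  step 2: λ.(λ.λ.1) ((λ.λ.λ.1) (λ.0)) (λ.λ.λ.0 1) 0
  step 3: λ.(λ.(λ.λ.λ.1) (λ.0)) (λ.λ.λ.0 1) 0
  step 4: λ.(λ.λ.λ.1) (λ.0) 0
  step 5: λ.(λ.λ.1) 0
  step 6: λ.λ.1

Answer: YES — reaches normal form λ.λ.1 in 6 ≤ 9 steps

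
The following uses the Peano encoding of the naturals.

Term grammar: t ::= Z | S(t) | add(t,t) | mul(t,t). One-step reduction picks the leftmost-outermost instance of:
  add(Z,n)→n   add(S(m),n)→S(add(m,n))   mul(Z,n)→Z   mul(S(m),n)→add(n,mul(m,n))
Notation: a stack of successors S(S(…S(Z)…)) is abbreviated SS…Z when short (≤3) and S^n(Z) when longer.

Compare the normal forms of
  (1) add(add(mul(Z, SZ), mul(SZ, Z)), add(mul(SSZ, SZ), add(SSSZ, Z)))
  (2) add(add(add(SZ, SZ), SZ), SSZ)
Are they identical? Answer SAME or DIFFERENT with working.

Answer: SAME — A ⇓ S^5(Z), B ⇓ S^5(Z)

Derivation:
Term A:
  start: add(add(mul(Z, SZ), mul(SZ, Z)), add(mul(SSZ, SZ), add(SSSZ, Z)))
  step 1: add(add(Z, mul(SZ, Z)), add(mul(SSZ, SZ), add(SSSZ, Z)))
  step 2: add(mul(SZ, Z), add(mul(SSZ, SZ), add(SSSZ, Z)))
  step 3: add(add(Z, mul(Z, Z)), add(mul(SSZ, SZ), add(SSSZ, Z)))
  step 4: add(mul(Z, Z), add(mul(SSZ, SZ), add(SSSZ, Z)))
  step 5: add(Z, add(mul(SSZ, SZ), add(SSSZ, Z)))
  step 6: add(mul(SSZ, SZ), add(SSSZ, Z))
  step 7: add(add(SZ, mul(SZ, SZ)), add(SSSZ, Z))
  step 8: add(S(add(Z, mul(SZ, SZ))), add(SSSZ, Z))
  step 9: S(add(add(Z, mul(SZ, SZ)), add(SSSZ, Z)))
  step 10: S(add(mul(SZ, SZ), add(SSSZ, Z)))
  step 11: S(add(add(SZ, mul(Z, SZ)), add(SSSZ, Z)))
  step 12: S(add(S(add(Z, mul(Z, SZ))), add(SSSZ, Z)))
  step 13: S(S(add(add(Z, mul(Z, SZ)), add(SSSZ, Z))))
  step 14: S(S(add(mul(Z, SZ), add(SSSZ, Z))))
  step 15: S(S(add(Z, add(SSSZ, Z))))
  step 16: S(S(add(SSSZ, Z)))
  step 17: S(S(S(add(SSZ, Z))))
  step 18: S(S(S(S(add(SZ, Z)))))
  step 19: S(S(S(S(S(add(Z, Z))))))
  step 20: S^5(Z)

Term B:
  start: add(add(add(SZ, SZ), SZ), SSZ)
  step 1: add(add(S(add(Z, SZ)), SZ), SSZ)
  step 2: add(S(add(add(Z, SZ), SZ)), SSZ)
  step 3: S(add(add(add(Z, SZ), SZ), SSZ))
  step 4: S(add(add(SZ, SZ), SSZ))
  step 5: S(add(S(add(Z, SZ)), SSZ))
  step 6: S(S(add(add(Z, SZ), SSZ)))
  step 7: S(S(add(SZ, SSZ)))
  step 8: S(S(S(add(Z, SSZ))))
  step 9: S^5(Z)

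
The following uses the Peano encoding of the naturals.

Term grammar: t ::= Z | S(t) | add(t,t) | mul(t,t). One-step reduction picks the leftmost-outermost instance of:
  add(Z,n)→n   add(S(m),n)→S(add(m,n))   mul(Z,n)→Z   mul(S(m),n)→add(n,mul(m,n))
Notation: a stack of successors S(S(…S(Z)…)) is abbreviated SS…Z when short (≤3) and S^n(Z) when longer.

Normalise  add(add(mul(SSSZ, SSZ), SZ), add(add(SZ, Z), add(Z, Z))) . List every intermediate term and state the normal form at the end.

Answer: normal form = S^8(Z)  (in 33 steps)

Reduction:
  start: add(add(mul(SSSZ, SSZ), SZ), add(add(SZ, Z), add(Z, Z)))
  [1] add(add(add(SSZ, mul(SSZ, SSZ)), SZ), add(add(SZ, Z), add(Z, Z)))
  [2] add(add(S(add(SZ, mul(SSZ, SSZ))), SZ), add(add(SZ, Z), add(Z, Z)))
  [3] add(S(add(add(SZ, mul(SSZ, SSZ)), SZ)), add(add(SZ, Z), add(Z, Z)))
  [4] S(add(add(add(SZ, mul(SSZ, SSZ)), SZ), add(add(SZ, Z), add(Z, Z))))
  [5] S(add(add(S(add(Z, mul(SSZ, SSZ))), SZ), add(add(SZ, Z), add(Z, Z))))
  [6] S(add(S(add(add(Z, mul(SSZ, SSZ)), SZ)), add(add(SZ, Z), add(Z, Z))))
  [7] S(S(add(add(add(Z, mul(SSZ, SSZ)), SZ), add(add(SZ, Z), add(Z, Z)))))
  [8] S(S(add(add(mul(SSZ, SSZ), SZ), add(add(SZ, Z), add(Z, Z)))))
  [9] S(S(add(add(add(SSZ, mul(SZ, SSZ)), SZ), add(add(SZ, Z), add(Z, Z)))))
  [10] S(S(add(add(S(add(SZ, mul(SZ, SSZ))), SZ), add(add(SZ, Z), add(Z, Z)))))
  [11] S(S(add(S(add(add(SZ, mul(SZ, SSZ)), SZ)), add(add(SZ, Z), add(Z, Z)))))
  [12] S(S(S(add(add(add(SZ, mul(SZ, SSZ)), SZ), add(add(SZ, Z), add(Z, Z))))))
  [13] S(S(S(add(add(S(add(Z, mul(SZ, SSZ))), SZ), add(add(SZ, Z), add(Z, Z))))))
  [14] S(S(S(add(S(add(add(Z, mul(SZ, SSZ)), SZ)), add(add(SZ, Z), add(Z, Z))))))
  [15] S(S(S(S(add(add(add(Z, mul(SZ, SSZ)), SZ), add(add(SZ, Z), add(Z, Z)))))))
  [16] S(S(S(S(add(add(mul(SZ, SSZ), SZ), add(add(SZ, Z), add(Z, Z)))))))
  [17] S(S(S(S(add(add(add(SSZ, mul(Z, SSZ)), SZ), add(add(SZ, Z), add(Z, Z)))))))
  [18] S(S(S(S(add(add(S(add(SZ, mul(Z, SSZ))), SZ), add(add(SZ, Z), add(Z, Z)))))))
  [19] S(S(S(S(add(S(add(add(SZ, mul(Z, SSZ)), SZ)), add(add(SZ, Z), add(Z, Z)))))))
  [20] S(S(S(S(S(add(add(add(SZ, mul(Z, SSZ)), SZ), add(add(SZ, Z), add(Z, Z))))))))
  [21] S(S(S(S(S(add(add(S(add(Z, mul(Z, SSZ))), SZ), add(add(SZ, Z), add(Z, Z))))))))
  [22] S(S(S(S(S(add(S(add(add(Z, mul(Z, SSZ)), SZ)), add(add(SZ, Z), add(Z, Z))))))))
  [23] S(S(S(S(S(S(add(add(add(Z, mul(Z, SSZ)), SZ), add(add(SZ, Z), add(Z, Z)))))))))
  [24] S(S(S(S(S(S(add(add(mul(Z, SSZ), SZ), add(add(SZ, Z), add(Z, Z)))))))))
  [25] S(S(S(S(S(S(add(add(Z, SZ), add(add(SZ, Z), add(Z, Z)))))))))
  [26] S(S(S(S(S(S(add(SZ, add(add(SZ, Z), add(Z, Z)))))))))
  [27] S(S(S(S(S(S(S(add(Z, add(add(SZ, Z), add(Z, Z))))))))))
  [28] S(S(S(S(S(S(S(add(add(SZ, Z), add(Z, Z)))))))))
  [29] S(S(S(S(S(S(S(add(S(add(Z, Z)), add(Z, Z)))))))))
  [30] S(S(S(S(S(S(S(S(add(add(Z, Z), add(Z, Z))))))))))
  [31] S(S(S(S(S(S(S(S(add(Z, add(Z, Z))))))))))
  [32] S(S(S(S(S(S(S(S(add(Z, Z)))))))))
  [33] S^8(Z)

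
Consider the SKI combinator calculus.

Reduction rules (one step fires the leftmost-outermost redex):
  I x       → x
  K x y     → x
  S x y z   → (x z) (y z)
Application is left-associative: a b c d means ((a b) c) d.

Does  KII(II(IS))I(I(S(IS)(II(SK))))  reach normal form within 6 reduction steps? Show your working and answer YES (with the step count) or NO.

  start: KII(II(IS))I(I(S(IS)(II(SK))))
  →1  I(II(IS))I(I(S(IS)(II(SK))))
  →2  II(IS)I(I(S(IS)(II(SK))))
  →3  I(IS)I(I(S(IS)(II(SK))))
  →4  ISI(I(S(IS)(II(SK))))
  →5  SI(I(S(IS)(II(SK))))
  →6  SI(S(IS)(II(SK)))

Answer: NO — after 6 steps the term is SI(S(IS)(II(SK))), not yet normal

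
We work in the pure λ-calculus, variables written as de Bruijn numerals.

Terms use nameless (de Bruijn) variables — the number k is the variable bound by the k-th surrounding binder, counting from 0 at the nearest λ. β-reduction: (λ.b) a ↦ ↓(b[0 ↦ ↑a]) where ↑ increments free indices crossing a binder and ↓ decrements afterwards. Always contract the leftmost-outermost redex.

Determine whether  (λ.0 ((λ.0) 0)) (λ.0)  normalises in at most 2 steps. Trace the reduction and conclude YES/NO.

Answer: NO — after 2 steps the term is (λ.0) (λ.0), not yet normal

Working:
  start: (λ.0 ((λ.0) 0)) (λ.0)
  [1] (λ.0) ((λ.0) (λ.0))
  [2] (λ.0) (λ.0)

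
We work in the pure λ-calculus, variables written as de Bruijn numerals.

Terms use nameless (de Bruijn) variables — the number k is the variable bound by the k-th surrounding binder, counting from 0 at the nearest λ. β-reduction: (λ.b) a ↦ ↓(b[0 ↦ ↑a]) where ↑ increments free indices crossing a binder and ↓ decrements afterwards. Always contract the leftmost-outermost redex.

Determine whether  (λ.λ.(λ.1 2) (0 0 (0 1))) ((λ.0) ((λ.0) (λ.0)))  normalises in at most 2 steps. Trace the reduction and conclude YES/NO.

  start: (λ.λ.(λ.1 2) (0 0 (0 1))) ((λ.0) ((λ.0) (λ.0)))
  step 1: λ.(λ.1 ((λ.0) ((λ.0) (λ.0)))) (0 0 (0 ((λ.0) ((λ.0) (λ.0)))))
  step 2: λ.0 ((λ.0) ((λ.0) (λ.0)))

Answer: NO — after 2 steps the term is λ.0 ((λ.0) ((λ.0) (λ.0))), not yet normal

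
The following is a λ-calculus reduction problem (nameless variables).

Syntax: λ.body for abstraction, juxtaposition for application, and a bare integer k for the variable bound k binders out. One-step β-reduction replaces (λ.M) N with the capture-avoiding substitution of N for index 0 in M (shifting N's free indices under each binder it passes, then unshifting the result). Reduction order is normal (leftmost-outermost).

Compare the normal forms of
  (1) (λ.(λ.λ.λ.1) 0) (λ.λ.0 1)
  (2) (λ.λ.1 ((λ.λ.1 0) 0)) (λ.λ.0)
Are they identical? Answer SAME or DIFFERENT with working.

Term A:
  start: (λ.(λ.λ.λ.1) 0) (λ.λ.0 1)
  →1  (λ.λ.λ.1) (λ.λ.0 1)
  →2  λ.λ.1

Term B:
  start: (λ.λ.1 ((λ.λ.1 0) 0)) (λ.λ.0)
  →1  λ.(λ.λ.0) ((λ.λ.1 0) 0)
  →2  λ.λ.0

Answer: DIFFERENT — A ⇓ λ.λ.1, B ⇓ λ.λ.0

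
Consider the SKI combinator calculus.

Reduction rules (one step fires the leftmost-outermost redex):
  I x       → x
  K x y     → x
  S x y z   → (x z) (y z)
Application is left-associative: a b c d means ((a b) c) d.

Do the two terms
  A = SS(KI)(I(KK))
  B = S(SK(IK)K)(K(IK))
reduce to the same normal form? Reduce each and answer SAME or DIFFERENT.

Answer: DIFFERENT — A ⇓ S(KK)I, B ⇓ SK(KK)

Derivation:
Term A:
  start: SS(KI)(I(KK))
  [1] S(I(KK))(KI(I(KK)))
  [2] S(KK)(KI(I(KK)))
  [3] S(KK)I

Term B:
  start: S(SK(IK)K)(K(IK))
  [1] S(KK(IKK))(K(IK))
  [2] SK(K(IK))
  [3] SK(KK)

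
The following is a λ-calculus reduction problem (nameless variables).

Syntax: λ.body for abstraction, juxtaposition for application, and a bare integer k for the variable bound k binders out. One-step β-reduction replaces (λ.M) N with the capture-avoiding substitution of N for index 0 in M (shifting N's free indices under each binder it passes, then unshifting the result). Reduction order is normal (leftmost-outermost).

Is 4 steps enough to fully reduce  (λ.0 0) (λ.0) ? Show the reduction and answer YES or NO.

  start: (λ.0 0) (λ.0)
  →1  (λ.0) (λ.0)
  →2  λ.0

Answer: YES — reaches normal form λ.0 in 2 ≤ 4 steps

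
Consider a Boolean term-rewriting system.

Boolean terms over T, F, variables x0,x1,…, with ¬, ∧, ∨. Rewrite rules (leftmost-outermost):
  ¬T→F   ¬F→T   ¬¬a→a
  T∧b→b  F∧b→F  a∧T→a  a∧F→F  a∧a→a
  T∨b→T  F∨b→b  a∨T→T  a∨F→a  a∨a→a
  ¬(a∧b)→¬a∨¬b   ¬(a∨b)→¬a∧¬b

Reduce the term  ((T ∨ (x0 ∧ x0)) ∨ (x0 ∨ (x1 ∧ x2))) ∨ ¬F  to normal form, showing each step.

Answer: normal form = T  (in 3 steps)

Working:
  start: ((T ∨ (x0 ∧ x0)) ∨ (x0 ∨ (x1 ∧ x2))) ∨ ¬F
  →1  (T ∨ (x0 ∨ (x1 ∧ x2))) ∨ ¬F
  →2  T ∨ ¬F
  →3  T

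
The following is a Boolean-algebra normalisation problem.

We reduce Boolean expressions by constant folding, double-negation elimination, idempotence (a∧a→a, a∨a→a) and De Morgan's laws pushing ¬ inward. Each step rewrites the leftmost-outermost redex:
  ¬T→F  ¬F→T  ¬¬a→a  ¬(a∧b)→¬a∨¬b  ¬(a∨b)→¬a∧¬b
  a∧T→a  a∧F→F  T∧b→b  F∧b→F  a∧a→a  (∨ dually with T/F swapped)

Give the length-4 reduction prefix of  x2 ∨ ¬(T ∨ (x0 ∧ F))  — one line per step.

  start: x2 ∨ ¬(T ∨ (x0 ∧ F))
  →1  x2 ∨ (¬T ∧ ¬(x0 ∧ F))
  →2  x2 ∨ (F ∧ ¬(x0 ∧ F))
  →3  x2 ∨ F
  →4  x2

Answer: after 4 steps: x2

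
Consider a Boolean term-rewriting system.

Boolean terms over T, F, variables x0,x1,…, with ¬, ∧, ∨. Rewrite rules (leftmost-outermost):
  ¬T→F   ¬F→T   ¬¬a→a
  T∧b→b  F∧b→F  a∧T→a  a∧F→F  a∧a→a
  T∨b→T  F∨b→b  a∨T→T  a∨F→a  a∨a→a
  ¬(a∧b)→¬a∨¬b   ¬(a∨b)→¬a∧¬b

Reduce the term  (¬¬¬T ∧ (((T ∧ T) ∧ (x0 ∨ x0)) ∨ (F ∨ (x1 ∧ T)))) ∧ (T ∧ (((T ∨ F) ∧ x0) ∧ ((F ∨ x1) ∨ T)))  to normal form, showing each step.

  start: (¬¬¬T ∧ (((T ∧ T) ∧ (x0 ∨ x0)) ∨ (F ∨ (x1 ∧ T)))) ∧ (T ∧ (((T ∨ F) ∧ x0) ∧ ((F ∨ x1) ∨ T)))
  [1] (¬T ∧ (((T ∧ T) ∧ (x0 ∨ x0)) ∨ (F ∨ (x1 ∧ T)))) ∧ (T ∧ (((T ∨ F) ∧ x0) ∧ ((F ∨ x1) ∨ T)))
  [2] (F ∧ (((T ∧ T) ∧ (x0 ∨ x0)) ∨ (F ∨ (x1 ∧ T)))) ∧ (T ∧ (((T ∨ F) ∧ x0) ∧ ((F ∨ x1) ∨ T)))
  [3] F ∧ (T ∧ (((T ∨ F) ∧ x0) ∧ ((F ∨ x1) ∨ T)))
  [4] F

Answer: normal form = F  (in 4 steps)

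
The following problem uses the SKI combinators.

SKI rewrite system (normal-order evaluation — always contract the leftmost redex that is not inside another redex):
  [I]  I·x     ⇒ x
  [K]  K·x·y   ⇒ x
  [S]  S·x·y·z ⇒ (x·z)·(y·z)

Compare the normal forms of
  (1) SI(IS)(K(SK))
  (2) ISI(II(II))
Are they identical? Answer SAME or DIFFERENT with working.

Term A:
  start: SI(IS)(K(SK))
  step 1: I(K(SK))(IS(K(SK)))
  step 2: K(SK)(IS(K(SK)))
  step 3: SK

Term B:
  start: ISI(II(II))
  step 1: SI(II(II))
  step 2: SI(I(II))
  step 3: SI(II)
  step 4: SII

Answer: DIFFERENT — A ⇓ SK, B ⇓ SII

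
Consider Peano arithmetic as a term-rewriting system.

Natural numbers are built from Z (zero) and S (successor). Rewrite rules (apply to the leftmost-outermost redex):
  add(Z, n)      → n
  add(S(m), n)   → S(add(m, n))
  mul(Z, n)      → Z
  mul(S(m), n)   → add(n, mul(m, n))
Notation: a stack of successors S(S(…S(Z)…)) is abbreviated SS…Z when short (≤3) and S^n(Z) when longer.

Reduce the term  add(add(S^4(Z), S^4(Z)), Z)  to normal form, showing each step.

  start: add(add(S^4(Z), S^4(Z)), Z)
  step 1: add(S(add(SSSZ, S^4(Z))), Z)
  step 2: S(add(add(SSSZ, S^4(Z)), Z))
  step 3: S(add(S(add(SSZ, S^4(Z))), Z))
  step 4: S(S(add(add(SSZ, S^4(Z)), Z)))
  step 5: S(S(add(S(add(SZ, S^4(Z))), Z)))
  step 6: S(S(S(add(add(SZ, S^4(Z)), Z))))
  step 7: S(S(S(add(S(add(Z, S^4(Z))), Z))))
  step 8: S(S(S(S(add(add(Z, S^4(Z)), Z)))))
  step 9: S(S(S(S(add(S^4(Z), Z)))))
  step 10: S(S(S(S(S(add(SSSZ, Z))))))
  step 11: S(S(S(S(S(S(add(SSZ, Z)))))))
  step 12: S(S(S(S(S(S(S(add(SZ, Z))))))))
  step 13: S(S(S(S(S(S(S(S(add(Z, Z)))))))))
  step 14: S^8(Z)

Answer: normal form = S^8(Z)  (in 14 steps)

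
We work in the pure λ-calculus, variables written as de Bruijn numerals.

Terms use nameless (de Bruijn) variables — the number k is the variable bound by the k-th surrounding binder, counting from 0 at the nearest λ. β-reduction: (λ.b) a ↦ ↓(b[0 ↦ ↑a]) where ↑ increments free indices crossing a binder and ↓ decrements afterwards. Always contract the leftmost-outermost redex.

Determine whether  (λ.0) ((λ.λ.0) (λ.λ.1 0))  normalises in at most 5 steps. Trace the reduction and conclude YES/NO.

  start: (λ.0) ((λ.λ.0) (λ.λ.1 0))
  step 1: (λ.λ.0) (λ.λ.1 0)
  step 2: λ.0

Answer: YES — reaches normal form λ.0 in 2 ≤ 5 steps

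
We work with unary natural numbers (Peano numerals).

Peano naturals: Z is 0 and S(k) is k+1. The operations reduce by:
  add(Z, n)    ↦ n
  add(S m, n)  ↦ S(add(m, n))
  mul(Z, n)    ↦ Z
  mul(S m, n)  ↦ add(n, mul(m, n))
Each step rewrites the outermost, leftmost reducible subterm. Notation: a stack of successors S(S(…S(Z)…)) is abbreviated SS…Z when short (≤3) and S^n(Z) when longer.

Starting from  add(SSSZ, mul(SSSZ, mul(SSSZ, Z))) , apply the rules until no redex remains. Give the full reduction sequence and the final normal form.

Answer: normal form = SSSZ  (in 32 steps)

Working:
  start: add(SSSZ, mul(SSSZ, mul(SSSZ, Z)))
  [1] S(add(SSZ, mul(SSSZ, mul(SSSZ, Z))))
  [2] S(S(add(SZ, mul(SSSZ, mul(SSSZ, Z)))))
  [3] S(S(S(add(Z, mul(SSSZ, mul(SSSZ, Z))))))
  [4] S(S(S(mul(SSSZ, mul(SSSZ, Z)))))
  [5] S(S(S(add(mul(SSSZ, Z), mul(SSZ, mul(SSSZ, Z))))))
  [6] S(S(S(add(add(Z, mul(SSZ, Z)), mul(SSZ, mul(SSSZ, Z))))))
  [7] S(S(S(add(mul(SSZ, Z), mul(SSZ, mul(SSSZ, Z))))))
  [8] S(S(S(add(add(Z, mul(SZ, Z)), mul(SSZ, mul(SSSZ, Z))))))
  [9] S(S(S(add(mul(SZ, Z), mul(SSZ, mul(SSSZ, Z))))))
  [10] S(S(S(add(add(Z, mul(Z, Z)), mul(SSZ, mul(SSSZ, Z))))))
  [11] S(S(S(add(mul(Z, Z), mul(SSZ, mul(SSSZ, Z))))))
  [12] S(S(S(add(Z, mul(SSZ, mul(SSSZ, Z))))))
  [13] S(S(S(mul(SSZ, mul(SSSZ, Z)))))
  [14] S(S(S(add(mul(SSSZ, Z), mul(SZ, mul(SSSZ, Z))))))
  [15] S(S(S(add(add(Z, mul(SSZ, Z)), mul(SZ, mul(SSSZ, Z))))))
  [16] S(S(S(add(mul(SSZ, Z), mul(SZ, mul(SSSZ, Z))))))
  [17] S(S(S(add(add(Z, mul(SZ, Z)), mul(SZ, mul(SSSZ, Z))))))
  [18] S(S(S(add(mul(SZ, Z), mul(SZ, mul(SSSZ, Z))))))
  [19] S(S(S(add(add(Z, mul(Z, Z)), mul(SZ, mul(SSSZ, Z))))))
  [20] S(S(S(add(mul(Z, Z), mul(SZ, mul(SSSZ, Z))))))
  [21] S(S(S(add(Z, mul(SZ, mul(SSSZ, Z))))))
  [22] S(S(S(mul(SZ, mul(SSSZ, Z)))))
  [23] S(S(S(add(mul(SSSZ, Z), mul(Z, mul(SSSZ, Z))))))
  [24] S(S(S(add(add(Z, mul(SSZ, Z)), mul(Z, mul(SSSZ, Z))))))
  [25] S(S(S(add(mul(SSZ, Z), mul(Z, mul(SSSZ, Z))))))
  [26] S(S(S(add(add(Z, mul(SZ, Z)), mul(Z, mul(SSSZ, Z))))))
  [27] S(S(S(add(mul(SZ, Z), mul(Z, mul(SSSZ, Z))))))
  [28] S(S(S(add(add(Z, mul(Z, Z)), mul(Z, mul(SSSZ, Z))))))
  [29] S(S(S(add(mul(Z, Z), mul(Z, mul(SSSZ, Z))))))
  [30] S(S(S(add(Z, mul(Z, mul(SSSZ, Z))))))
  [31] S(S(S(mul(Z, mul(SSSZ, Z)))))
  [32] SSSZ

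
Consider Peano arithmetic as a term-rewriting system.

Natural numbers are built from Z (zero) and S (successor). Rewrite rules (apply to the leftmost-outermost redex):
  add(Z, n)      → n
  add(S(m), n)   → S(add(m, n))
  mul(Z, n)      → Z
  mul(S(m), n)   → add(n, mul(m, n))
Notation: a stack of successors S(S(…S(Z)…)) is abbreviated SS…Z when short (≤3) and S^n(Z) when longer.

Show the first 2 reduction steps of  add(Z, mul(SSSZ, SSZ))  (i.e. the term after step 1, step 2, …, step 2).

Answer: after 2 steps: add(SSZ, mul(SSZ, SSZ))

Derivation:
  start: add(Z, mul(SSSZ, SSZ))
  step 1: mul(SSSZ, SSZ)
  step 2: add(SSZ, mul(SSZ, SSZ))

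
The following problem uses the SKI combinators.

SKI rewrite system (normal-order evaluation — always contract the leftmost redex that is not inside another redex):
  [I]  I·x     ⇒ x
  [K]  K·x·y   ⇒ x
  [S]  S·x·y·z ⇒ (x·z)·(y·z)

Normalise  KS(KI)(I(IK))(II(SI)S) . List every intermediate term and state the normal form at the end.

  start: KS(KI)(I(IK))(II(SI)S)
  step 1: S(I(IK))(II(SI)S)
  step 2: S(IK)(II(SI)S)
  step 3: SK(II(SI)S)
  step 4: SK(I(SI)S)
  step 5: SK(SIS)

Answer: normal form = SK(SIS)  (in 5 steps)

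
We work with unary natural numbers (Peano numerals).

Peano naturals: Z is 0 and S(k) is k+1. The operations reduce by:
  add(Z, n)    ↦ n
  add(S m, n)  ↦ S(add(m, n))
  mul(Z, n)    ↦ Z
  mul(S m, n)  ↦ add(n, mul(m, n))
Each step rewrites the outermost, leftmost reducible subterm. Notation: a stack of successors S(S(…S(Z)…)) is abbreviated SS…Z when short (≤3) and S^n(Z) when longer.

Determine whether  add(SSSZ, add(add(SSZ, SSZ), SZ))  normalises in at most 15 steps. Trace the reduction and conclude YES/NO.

Answer: YES — reaches normal form S^8(Z) in 12 ≤ 15 steps

Reduction:
  start: add(SSSZ, add(add(SSZ, SSZ), SZ))
  [1] S(add(SSZ, add(add(SSZ, SSZ), SZ)))
  [2] S(S(add(SZ, add(add(SSZ, SSZ), SZ))))
  [3] S(S(S(add(Z, add(add(SSZ, SSZ), SZ)))))
  [4] S(S(S(add(add(SSZ, SSZ), SZ))))
  [5] S(S(S(add(S(add(SZ, SSZ)), SZ))))
  [6] S(S(S(S(add(add(SZ, SSZ), SZ)))))
  [7] S(S(S(S(add(S(add(Z, SSZ)), SZ)))))
  [8] S(S(S(S(S(add(add(Z, SSZ), SZ))))))
  [9] S(S(S(S(S(add(SSZ, SZ))))))
  [10] S(S(S(S(S(S(add(SZ, SZ)))))))
  [11] S(S(S(S(S(S(S(add(Z, SZ))))))))
  [12] S^8(Z)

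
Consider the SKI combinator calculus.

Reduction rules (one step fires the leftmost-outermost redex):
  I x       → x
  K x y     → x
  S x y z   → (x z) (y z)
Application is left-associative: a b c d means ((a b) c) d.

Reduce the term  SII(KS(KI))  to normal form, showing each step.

Answer: normal form = SS  (in 5 steps)

Working:
  start: SII(KS(KI))
  →1  I(KS(KI))(I(KS(KI)))
  →2  KS(KI)(I(KS(KI)))
  →3  S(I(KS(KI)))
  →4  S(KS(KI))
  →5  SS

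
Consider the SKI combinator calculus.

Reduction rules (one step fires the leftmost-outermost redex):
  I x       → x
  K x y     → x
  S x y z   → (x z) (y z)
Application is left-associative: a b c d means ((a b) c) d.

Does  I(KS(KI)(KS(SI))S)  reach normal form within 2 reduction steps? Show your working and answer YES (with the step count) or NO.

Answer: NO — after 2 steps the term is S(KS(SI))S, not yet normal

Working:
  start: I(KS(KI)(KS(SI))S)
  →1  KS(KI)(KS(SI))S
  →2  S(KS(SI))S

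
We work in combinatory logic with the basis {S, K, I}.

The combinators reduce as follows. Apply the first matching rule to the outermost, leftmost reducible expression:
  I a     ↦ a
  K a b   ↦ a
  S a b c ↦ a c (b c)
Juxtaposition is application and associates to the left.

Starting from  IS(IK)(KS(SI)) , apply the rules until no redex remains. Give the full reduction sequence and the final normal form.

Answer: normal form = SKS  (in 3 steps)

Working:
  start: IS(IK)(KS(SI))
  step 1: S(IK)(KS(SI))
  step 2: SK(KS(SI))
  step 3: SKS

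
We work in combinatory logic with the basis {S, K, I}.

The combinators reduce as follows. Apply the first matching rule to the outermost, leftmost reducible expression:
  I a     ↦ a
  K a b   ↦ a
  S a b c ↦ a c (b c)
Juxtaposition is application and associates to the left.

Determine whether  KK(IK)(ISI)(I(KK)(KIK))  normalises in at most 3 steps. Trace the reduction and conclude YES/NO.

Answer: YES — reaches normal form SI in 3 ≤ 3 steps

Reduction:
  start: KK(IK)(ISI)(I(KK)(KIK))
  step 1: K(ISI)(I(KK)(KIK))
  step 2: ISI
  step 3: SI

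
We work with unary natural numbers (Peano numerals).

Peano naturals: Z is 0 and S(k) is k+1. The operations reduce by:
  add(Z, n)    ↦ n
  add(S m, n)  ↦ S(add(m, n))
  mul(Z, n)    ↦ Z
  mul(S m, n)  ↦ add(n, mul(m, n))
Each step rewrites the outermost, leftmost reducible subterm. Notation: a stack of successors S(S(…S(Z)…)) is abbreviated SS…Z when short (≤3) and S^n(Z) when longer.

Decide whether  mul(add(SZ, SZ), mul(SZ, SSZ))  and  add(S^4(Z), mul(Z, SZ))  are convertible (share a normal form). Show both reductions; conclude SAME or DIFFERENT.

Term A:
  start: mul(add(SZ, SZ), mul(SZ, SSZ))
  step 1: mul(S(add(Z, SZ)), mul(SZ, SSZ))
  step 2: add(mul(SZ, SSZ), mul(add(Z, SZ), mul(SZ, SSZ)))
  step 3: add(add(SSZ, mul(Z, SSZ)), mul(add(Z, SZ), mul(SZ, SSZ)))
  step 4: add(S(add(SZ, mul(Z, SSZ))), mul(add(Z, SZ), mul(SZ, SSZ)))
  step 5: S(add(add(SZ, mul(Z, SSZ)), mul(add(Z, SZ), mul(SZ, SSZ))))
  step 6: S(add(S(add(Z, mul(Z, SSZ))), mul(add(Z, SZ), mul(SZ, SSZ))))
  step 7: S(S(add(add(Z, mul(Z, SSZ)), mul(add(Z, SZ), mul(SZ, SSZ)))))
  step 8: S(S(add(mul(Z, SSZ), mul(add(Z, SZ), mul(SZ, SSZ)))))
  step 9: S(S(add(Z, mul(add(Z, SZ), mul(SZ, SSZ)))))
  step 10: S(S(mul(add(Z, SZ), mul(SZ, SSZ))))
  step 11: S(S(mul(SZ, mul(SZ, SSZ))))
  step 12: S(S(add(mul(SZ, SSZ), mul(Z, mul(SZ, SSZ)))))
  step 13: S(S(add(add(SSZ, mul(Z, SSZ)), mul(Z, mul(SZ, SSZ)))))
  step 14: S(S(add(S(add(SZ, mul(Z, SSZ))), mul(Z, mul(SZ, SSZ)))))
  step 15: S(S(S(add(add(SZ, mul(Z, SSZ)), mul(Z, mul(SZ, SSZ))))))
  step 16: S(S(S(add(S(add(Z, mul(Z, SSZ))), mul(Z, mul(SZ, SSZ))))))
  step 17: S(S(S(S(add(add(Z, mul(Z, SSZ)), mul(Z, mul(SZ, SSZ)))))))
  step 18: S(S(S(S(add(mul(Z, SSZ), mul(Z, mul(SZ, SSZ)))))))
  step 19: S(S(S(S(add(Z, mul(Z, mul(SZ, SSZ)))))))
  step 20: S(S(S(S(mul(Z, mul(SZ, SSZ))))))
  step 21: S^4(Z)

Term B:
  start: add(S^4(Z), mul(Z, SZ))
  step 1: S(add(SSSZ, mul(Z, SZ)))
  step 2: S(S(add(SSZ, mul(Z, SZ))))
  step 3: S(S(S(add(SZ, mul(Z, SZ)))))
  step 4: S(S(S(S(add(Z, mul(Z, SZ))))))
  step 5: S(S(S(S(mul(Z, SZ)))))
  step 6: S^4(Z)

Answer: SAME — A ⇓ S^4(Z), B ⇓ S^4(Z)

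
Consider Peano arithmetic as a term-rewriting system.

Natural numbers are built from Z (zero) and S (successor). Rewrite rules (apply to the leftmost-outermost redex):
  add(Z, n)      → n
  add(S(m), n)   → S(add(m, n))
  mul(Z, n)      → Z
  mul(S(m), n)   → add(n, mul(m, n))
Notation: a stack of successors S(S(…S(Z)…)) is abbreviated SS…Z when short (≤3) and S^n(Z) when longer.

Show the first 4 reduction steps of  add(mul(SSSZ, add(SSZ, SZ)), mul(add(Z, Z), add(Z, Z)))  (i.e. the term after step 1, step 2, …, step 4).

Answer: after 4 steps: S(add(add(add(SZ, SZ), mul(SSZ, add(SSZ, SZ))), mul(add(Z, Z), add(Z, Z))))

Derivation:
  start: add(mul(SSSZ, add(SSZ, SZ)), mul(add(Z, Z), add(Z, Z)))
  step 1: add(add(add(SSZ, SZ), mul(SSZ, add(SSZ, SZ))), mul(add(Z, Z), add(Z, Z)))
  step 2: add(add(S(add(SZ, SZ)), mul(SSZ, add(SSZ, SZ))), mul(add(Z, Z), add(Z, Z)))
  step 3: add(S(add(add(SZ, SZ), mul(SSZ, add(SSZ, SZ)))), mul(add(Z, Z), add(Z, Z)))
  step 4: S(add(add(add(SZ, SZ), mul(SSZ, add(SSZ, SZ))), mul(add(Z, Z), add(Z, Z))))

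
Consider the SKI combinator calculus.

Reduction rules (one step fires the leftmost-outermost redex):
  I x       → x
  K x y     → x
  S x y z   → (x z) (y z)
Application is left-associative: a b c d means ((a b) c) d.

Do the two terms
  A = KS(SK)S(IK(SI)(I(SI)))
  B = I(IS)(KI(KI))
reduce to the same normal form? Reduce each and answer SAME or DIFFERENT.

Answer: DIFFERENT — A ⇓ SS(SI), B ⇓ SI

Working:
Term A:
  start: KS(SK)S(IK(SI)(I(SI)))
  [1] SS(IK(SI)(I(SI)))
  [2] SS(K(SI)(I(SI)))
  [3] SS(SI)

Term B:
  start: I(IS)(KI(KI))
  [1] IS(KI(KI))
  [2] S(KI(KI))
  [3] SI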